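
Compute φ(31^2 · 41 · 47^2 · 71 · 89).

495426624000

φ(31^2) = 31^1·(31−1) = 31·30 = 930.
φ(41) = 41 − 1 = 40.
φ(47^2) = 47^2 − 47^1 = 2209 − 47 = 2162.
φ(71) = 71 − 1 = 70.
φ(89) = 89 − 1 = 88.
φ(549985596071) = 930 × 40 × 2162 × 70 × 88 = 495426624000.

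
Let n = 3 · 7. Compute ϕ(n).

12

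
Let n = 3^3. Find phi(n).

φ(27) = 27 · (1 − 1/3)
       = 27 · 2/3 = 18.

18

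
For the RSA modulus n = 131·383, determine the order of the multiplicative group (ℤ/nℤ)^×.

49660

For distinct primes, φ(pq) = (p−1)(q−1) = 130 × 382 = 49660.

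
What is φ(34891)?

31680

Prime factorization: 34891 = 23 · 37 · 41.
φ(23) = 23 − 1 = 22.
φ(37) = 37 − 1 = 36.
φ(41) = 41 − 1 = 40.
φ(34891) = 22 × 36 × 40 = 31680.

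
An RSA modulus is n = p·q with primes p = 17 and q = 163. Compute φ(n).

2592

For distinct primes, φ(pq) = (p−1)(q−1) = 16 × 162 = 2592.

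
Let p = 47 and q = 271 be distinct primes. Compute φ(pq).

φ(47) = 47 − 1 = 46.
φ(271) = 271 − 1 = 270.
φ(12737) = 46 × 270 = 12420.

12420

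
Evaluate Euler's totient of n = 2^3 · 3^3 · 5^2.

1440

φ(5400) = 5400 · (1 − 1/2) · (1 − 1/3) · (1 − 1/5)
       = 5400 · 8/30 = 1440.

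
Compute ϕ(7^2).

42

φ(7^2) = 7^2 − 7^1 = 49 − 7 = 42.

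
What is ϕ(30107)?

First factor: 30107 = 7 * 11 * 17 * 23.
φ(30107) = 30107 · (1 − 1/7) · (1 − 1/11) · (1 − 1/17) · (1 − 1/23)
       = 30107 · 21120/30107 = 21120.

21120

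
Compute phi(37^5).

φ(37^5) = 37^5 − 37^4 = 69343957 − 1874161 = 67469796.

67469796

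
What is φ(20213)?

20213 = 17 · 29 · 41.
φ(20213) = 20213 · (1 − 1/17) · (1 − 1/29) · (1 − 1/41)
       = 20213 · 17920/20213 = 17920.

17920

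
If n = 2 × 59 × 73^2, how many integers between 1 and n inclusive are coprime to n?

304848

φ(628822) = 628822 · (1 − 1/2) · (1 − 1/59) · (1 − 1/73)
       = 628822 · 4176/8614 = 304848.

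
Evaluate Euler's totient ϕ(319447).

Prime factorization: 319447 = 17 · 19 · 23 · 43.
φ(319447) = 319447 · (1 − 1/17) · (1 − 1/19) · (1 − 1/23) · (1 − 1/43)
       = 319447 · 266112/319447 = 266112.

266112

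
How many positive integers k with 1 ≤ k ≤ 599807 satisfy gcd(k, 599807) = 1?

508032

Prime factorization: 599807 = 13 · 29 · 37 · 43.
φ(13) = 13 − 1 = 12.
φ(29) = 29 − 1 = 28.
φ(37) = 37 − 1 = 36.
φ(43) = 43 − 1 = 42.
Multiply: 12 · 28 · 36 · 42 = 508032.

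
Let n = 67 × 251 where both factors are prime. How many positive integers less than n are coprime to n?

φ(67) = 67 − 1 = 66.
φ(251) = 251 − 1 = 250.
φ(16817) = 66 × 250 = 16500.

16500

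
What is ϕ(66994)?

30240

First factor: 66994 = 2 * 19 * 41 * 43.
φ(66994) = 66994 · (1 − 1/2) · (1 − 1/19) · (1 − 1/41) · (1 − 1/43)
       = 66994 · 30240/66994 = 30240.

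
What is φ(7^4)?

2058

φ(2401) = 2401 · (1 − 1/7)
       = 2401 · 6/7 = 2058.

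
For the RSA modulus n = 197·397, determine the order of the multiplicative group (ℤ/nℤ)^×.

For distinct primes, φ(pq) = (p−1)(q−1) = 196 × 396 = 77616.

77616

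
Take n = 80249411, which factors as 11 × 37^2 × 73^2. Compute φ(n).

φ(80249411) = 80249411 · (1 − 1/11) · (1 − 1/37) · (1 − 1/73)
       = 80249411 · 25920/29711 = 70009920.

70009920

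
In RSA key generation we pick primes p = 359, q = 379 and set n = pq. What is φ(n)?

135324

φ(136061) = 136061 · (1 − 1/359) · (1 − 1/379)
       = 136061 · 135324/136061 = 135324.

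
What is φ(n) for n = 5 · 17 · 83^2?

435584

φ(5) = 5 − 1 = 4.
φ(17) = 17 − 1 = 16.
φ(83^2) = 83^1·(83−1) = 83·82 = 6806.
φ(585565) = 4 × 16 × 6806 = 435584.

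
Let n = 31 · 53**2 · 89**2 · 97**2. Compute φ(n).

φ(6489883709431) = 6489883709431 · (1 − 1/31) · (1 − 1/53) · (1 − 1/89) · (1 − 1/97)
       = 6489883709431 · 13178880/14184019 = 6029983365120.

6029983365120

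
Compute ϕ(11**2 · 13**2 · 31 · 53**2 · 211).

φ(375723157381) = 375723157381 · (1 − 1/11) · (1 − 1/13) · (1 − 1/31) · (1 − 1/53) · (1 − 1/211)
       = 375723157381 · 39312000/49574239 = 297945648000.

297945648000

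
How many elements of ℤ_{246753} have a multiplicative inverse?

Factor 246753: 246753 = 3^3 · 13 · 19 · 37.
φ(3^3) = 3^2·(3−1) = 9·2 = 18.
φ(13) = 13 − 1 = 12.
φ(19) = 19 − 1 = 18.
φ(37) = 37 − 1 = 36.
Multiply: 18 · 12 · 18 · 36 = 139968.

139968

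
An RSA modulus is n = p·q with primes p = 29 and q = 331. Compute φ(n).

φ(9599) = 9599 · (1 − 1/29) · (1 − 1/331)
       = 9599 · 9240/9599 = 9240.

9240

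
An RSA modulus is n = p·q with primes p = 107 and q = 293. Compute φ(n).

30952

φ(107) = 107 − 1 = 106.
φ(293) = 293 − 1 = 292.
φ(31351) = 106 × 292 = 30952.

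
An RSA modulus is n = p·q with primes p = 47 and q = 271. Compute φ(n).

For distinct primes, φ(pq) = (p−1)(q−1) = 46 × 270 = 12420.

12420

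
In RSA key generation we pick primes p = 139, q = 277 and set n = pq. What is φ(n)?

φ(139) = 139 − 1 = 138.
φ(277) = 277 − 1 = 276.
Since φ is multiplicative, φ(38503) = 138 · 276 = 38088.

38088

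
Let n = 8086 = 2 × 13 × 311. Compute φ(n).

3720

φ(2) = 2 − 1 = 1.
φ(13) = 13 − 1 = 12.
φ(311) = 311 − 1 = 310.
Multiply: 1 · 12 · 310 = 3720.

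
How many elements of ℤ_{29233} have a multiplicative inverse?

26400

29233 = 23 · 31 · 41.
φ(23) = 23 − 1 = 22.
φ(31) = 31 − 1 = 30.
φ(41) = 41 − 1 = 40.
Since φ is multiplicative, φ(29233) = 22 · 30 · 40 = 26400.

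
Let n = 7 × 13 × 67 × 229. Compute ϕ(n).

φ(1396213) = 1396213 · (1 − 1/7) · (1 − 1/13) · (1 − 1/67) · (1 − 1/229)
       = 1396213 · 1083456/1396213 = 1083456.

1083456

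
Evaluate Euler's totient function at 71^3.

φ(71^3) = 71^2·(71−1) = 5041·70 = 352870.

352870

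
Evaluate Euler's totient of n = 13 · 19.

φ(13) = 13 − 1 = 12.
φ(19) = 19 − 1 = 18.
Multiply: 12 · 18 = 216.

216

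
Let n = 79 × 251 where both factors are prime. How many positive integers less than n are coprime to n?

19500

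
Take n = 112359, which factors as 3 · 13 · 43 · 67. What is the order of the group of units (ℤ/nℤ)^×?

φ(112359) = 112359 · (1 − 1/3) · (1 − 1/13) · (1 − 1/43) · (1 − 1/67)
       = 112359 · 66528/112359 = 66528.

66528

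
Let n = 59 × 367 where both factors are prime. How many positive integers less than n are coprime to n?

φ(21653) = 21653 · (1 − 1/59) · (1 − 1/367)
       = 21653 · 21228/21653 = 21228.

21228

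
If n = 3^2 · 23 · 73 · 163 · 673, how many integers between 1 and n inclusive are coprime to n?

φ(3^2) = 3^1·(3−1) = 3·2 = 6.
φ(23) = 23 − 1 = 22.
φ(73) = 73 − 1 = 72.
φ(163) = 163 − 1 = 162.
φ(673) = 673 − 1 = 672.
Multiply: 6 · 22 · 72 · 162 · 672 = 1034643456.

1034643456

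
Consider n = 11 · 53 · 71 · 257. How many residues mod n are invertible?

9318400

φ(10638001) = 10638001 · (1 − 1/11) · (1 − 1/53) · (1 − 1/71) · (1 − 1/257)
       = 10638001 · 9318400/10638001 = 9318400.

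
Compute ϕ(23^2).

506

φ(23^2) = 23^1·(23−1) = 23·22 = 506.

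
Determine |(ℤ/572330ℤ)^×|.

203280

Prime factorization: 572330 = 2 · 5 · 11^3 · 43.
φ(572330) = 572330 · (1 − 1/2) · (1 − 1/5) · (1 − 1/11) · (1 − 1/43)
       = 572330 · 1680/4730 = 203280.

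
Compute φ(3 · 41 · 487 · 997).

38724480

φ(3) = 3 − 1 = 2.
φ(41) = 41 − 1 = 40.
φ(487) = 487 − 1 = 486.
φ(997) = 997 − 1 = 996.
φ(59721297) = 2 × 40 × 486 × 996 = 38724480.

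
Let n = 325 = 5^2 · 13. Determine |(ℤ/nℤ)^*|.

φ(325) = 325 · (1 − 1/5) · (1 − 1/13)
       = 325 · 48/65 = 240.

240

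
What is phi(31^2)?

φ(961) = 961 · (1 − 1/31)
       = 961 · 30/31 = 930.

930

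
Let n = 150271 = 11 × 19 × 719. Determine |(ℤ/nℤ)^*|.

129240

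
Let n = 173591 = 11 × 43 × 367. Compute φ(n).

φ(173591) = 173591 · (1 − 1/11) · (1 − 1/43) · (1 − 1/367)
       = 173591 · 153720/173591 = 153720.

153720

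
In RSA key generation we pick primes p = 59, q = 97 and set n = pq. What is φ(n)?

φ(pq) = (p−1)(q−1) = 58 · 96 = 5568.

5568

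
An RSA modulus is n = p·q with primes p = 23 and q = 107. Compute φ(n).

2332

φ(pq) = (p−1)(q−1) = 22 · 106 = 2332.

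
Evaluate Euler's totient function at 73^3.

φ(389017) = 389017 · (1 − 1/73)
       = 389017 · 72/73 = 383688.

383688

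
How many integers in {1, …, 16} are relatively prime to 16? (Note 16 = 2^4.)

8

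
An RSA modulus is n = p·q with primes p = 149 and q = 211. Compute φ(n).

φ(pq) = (p−1)(q−1) = 148 · 210 = 31080.

31080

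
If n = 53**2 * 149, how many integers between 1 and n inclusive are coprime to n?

φ(418541) = 418541 · (1 − 1/53) · (1 − 1/149)
       = 418541 · 7696/7897 = 407888.

407888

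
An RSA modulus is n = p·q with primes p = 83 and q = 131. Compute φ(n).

10660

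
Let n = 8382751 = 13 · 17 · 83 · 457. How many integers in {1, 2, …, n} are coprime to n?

7179264

φ(13) = 13 − 1 = 12.
φ(17) = 17 − 1 = 16.
φ(83) = 83 − 1 = 82.
φ(457) = 457 − 1 = 456.
Multiply: 12 · 16 · 82 · 456 = 7179264.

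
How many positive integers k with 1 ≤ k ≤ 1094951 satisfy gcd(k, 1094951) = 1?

First factor: 1094951 = 11 × 13**2 × 19 × 31.
φ(1094951) = 1094951 · (1 − 1/11) · (1 − 1/13) · (1 − 1/19) · (1 − 1/31)
       = 1094951 · 64800/84227 = 842400.

842400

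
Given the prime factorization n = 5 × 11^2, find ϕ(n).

φ(5) = 5 − 1 = 4.
φ(11^2) = 11^2 − 11^1 = 121 − 11 = 110.
Multiply: 4 · 110 = 440.

440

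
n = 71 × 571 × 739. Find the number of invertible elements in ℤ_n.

29446200

φ(71) = 71 − 1 = 70.
φ(571) = 571 − 1 = 570.
φ(739) = 739 − 1 = 738.
Since φ is multiplicative, φ(29959799) = 70 · 570 · 738 = 29446200.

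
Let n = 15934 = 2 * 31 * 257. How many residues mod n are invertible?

φ(2) = 2 − 1 = 1.
φ(31) = 31 − 1 = 30.
φ(257) = 257 − 1 = 256.
Since φ is multiplicative, φ(15934) = 1 · 30 · 256 = 7680.

7680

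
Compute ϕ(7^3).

294

φ(7^3) = 7^2·(7−1) = 49·6 = 294.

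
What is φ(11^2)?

φ(121) = 121 · (1 − 1/11)
       = 121 · 10/11 = 110.

110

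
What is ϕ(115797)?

Factor 115797: 115797 = 3 * 11^3 * 29.
φ(3) = 3 − 1 = 2.
φ(11^3) = 11^3 − 11^2 = 1331 − 121 = 1210.
φ(29) = 29 − 1 = 28.
Since φ is multiplicative, φ(115797) = 2 · 1210 · 28 = 67760.

67760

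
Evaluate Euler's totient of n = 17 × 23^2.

8096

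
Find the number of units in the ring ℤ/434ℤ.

Prime factorization: 434 = 2 · 7 · 31.
φ(434) = 434 · (1 − 1/2) · (1 − 1/7) · (1 − 1/31)
       = 434 · 180/434 = 180.

180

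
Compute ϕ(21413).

21413 = 7**2 · 19 · 23.
φ(7^2) = 7^1·(7−1) = 7·6 = 42.
φ(19) = 19 − 1 = 18.
φ(23) = 23 − 1 = 22.
Since φ is multiplicative, φ(21413) = 42 · 18 · 22 = 16632.

16632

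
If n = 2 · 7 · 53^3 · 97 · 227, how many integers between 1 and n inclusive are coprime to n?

φ(45893717282) = 45893717282 · (1 − 1/2) · (1 − 1/7) · (1 − 1/53) · (1 − 1/97) · (1 − 1/227)
       = 45893717282 · 6769152/16338098 = 19014547968.

19014547968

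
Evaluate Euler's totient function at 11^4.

13310

φ(11^4) = 11^4 − 11^3 = 14641 − 1331 = 13310.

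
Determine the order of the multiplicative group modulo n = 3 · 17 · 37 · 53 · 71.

φ(7100781) = 7100781 · (1 − 1/3) · (1 − 1/17) · (1 − 1/37) · (1 − 1/53) · (1 − 1/71)
       = 7100781 · 4193280/7100781 = 4193280.

4193280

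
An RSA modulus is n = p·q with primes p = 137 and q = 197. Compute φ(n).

26656

φ(n) = (p − 1)(q − 1) = (137−1)(197−1) = 136·196 = 26656.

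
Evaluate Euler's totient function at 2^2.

2

φ(4) = 4 · (1 − 1/2)
       = 4 · 1/2 = 2.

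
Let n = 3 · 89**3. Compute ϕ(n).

1394096

φ(2114907) = 2114907 · (1 − 1/3) · (1 − 1/89)
       = 2114907 · 176/267 = 1394096.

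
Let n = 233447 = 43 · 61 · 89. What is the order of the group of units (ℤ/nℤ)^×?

221760

φ(233447) = 233447 · (1 − 1/43) · (1 − 1/61) · (1 − 1/89)
       = 233447 · 221760/233447 = 221760.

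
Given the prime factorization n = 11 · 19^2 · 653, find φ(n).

φ(11) = 11 − 1 = 10.
φ(19^2) = 19^2 − 19^1 = 361 − 19 = 342.
φ(653) = 653 − 1 = 652.
Since φ is multiplicative, φ(2593063) = 10 · 342 · 652 = 2229840.

2229840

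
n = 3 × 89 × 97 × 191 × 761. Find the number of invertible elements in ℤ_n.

φ(3764445549) = 3764445549 · (1 − 1/3) · (1 − 1/89) · (1 − 1/97) · (1 − 1/191) · (1 − 1/761)
       = 3764445549 · 2439782400/3764445549 = 2439782400.

2439782400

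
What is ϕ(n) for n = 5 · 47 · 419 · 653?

50146624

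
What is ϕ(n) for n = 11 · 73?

720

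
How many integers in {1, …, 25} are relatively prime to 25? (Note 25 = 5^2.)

20

φ(25) = 25 · (1 − 1/5)
       = 25 · 4/5 = 20.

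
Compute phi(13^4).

φ(28561) = 28561 · (1 − 1/13)
       = 28561 · 12/13 = 26364.

26364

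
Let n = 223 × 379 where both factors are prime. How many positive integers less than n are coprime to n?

83916

φ(pq) = (p−1)(q−1) = 222 · 378 = 83916.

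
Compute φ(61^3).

φ(226981) = 226981 · (1 − 1/61)
       = 226981 · 60/61 = 223260.

223260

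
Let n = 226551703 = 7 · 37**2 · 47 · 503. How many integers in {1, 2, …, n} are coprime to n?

184551264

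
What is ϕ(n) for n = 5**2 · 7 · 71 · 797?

6686400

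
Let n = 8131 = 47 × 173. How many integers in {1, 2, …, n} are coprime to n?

7912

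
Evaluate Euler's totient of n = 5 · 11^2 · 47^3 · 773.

34516243520

φ(5) = 5 − 1 = 4.
φ(11^2) = 11^2 − 11^1 = 121 − 11 = 110.
φ(47^3) = 47^2·(47−1) = 2209·46 = 101614.
φ(773) = 773 − 1 = 772.
Since φ is multiplicative, φ(48554383295) = 4 · 110 · 101614 · 772 = 34516243520.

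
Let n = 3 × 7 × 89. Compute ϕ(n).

1056

φ(1869) = 1869 · (1 − 1/3) · (1 − 1/7) · (1 − 1/89)
       = 1869 · 1056/1869 = 1056.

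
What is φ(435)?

First factor: 435 = 3 × 5 × 29.
φ(3) = 3 − 1 = 2.
φ(5) = 5 − 1 = 4.
φ(29) = 29 − 1 = 28.
Multiply: 2 · 4 · 28 = 224.

224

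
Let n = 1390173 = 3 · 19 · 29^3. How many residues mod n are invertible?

φ(3) = 3 − 1 = 2.
φ(19) = 19 − 1 = 18.
φ(29^3) = 29^3 − 29^2 = 24389 − 841 = 23548.
φ(1390173) = 2 × 18 × 23548 = 847728.

847728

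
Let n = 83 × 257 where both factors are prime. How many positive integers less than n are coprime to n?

20992

φ(21331) = 21331 · (1 − 1/83) · (1 − 1/257)
       = 21331 · 20992/21331 = 20992.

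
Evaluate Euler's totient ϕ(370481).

First factor: 370481 = 17 · 19 · 31 · 37.
φ(370481) = 370481 · (1 − 1/17) · (1 − 1/19) · (1 − 1/31) · (1 − 1/37)
       = 370481 · 311040/370481 = 311040.

311040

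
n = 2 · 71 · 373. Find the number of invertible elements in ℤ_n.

26040

φ(52966) = 52966 · (1 − 1/2) · (1 − 1/71) · (1 − 1/373)
       = 52966 · 26040/52966 = 26040.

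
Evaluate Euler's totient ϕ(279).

First factor: 279 = 3^2 · 31.
φ(279) = 279 · (1 − 1/3) · (1 − 1/31)
       = 279 · 60/93 = 180.

180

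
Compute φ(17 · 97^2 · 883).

131410944

φ(141238499) = 141238499 · (1 − 1/17) · (1 − 1/97) · (1 − 1/883)
       = 141238499 · 1354752/1456067 = 131410944.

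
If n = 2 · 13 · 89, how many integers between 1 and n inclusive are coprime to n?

φ(2) = 2 − 1 = 1.
φ(13) = 13 − 1 = 12.
φ(89) = 89 − 1 = 88.
Multiply: 1 · 12 · 88 = 1056.

1056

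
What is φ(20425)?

20425 = 5**2 · 19 · 43.
φ(20425) = 20425 · (1 − 1/5) · (1 − 1/19) · (1 − 1/43)
       = 20425 · 3024/4085 = 15120.

15120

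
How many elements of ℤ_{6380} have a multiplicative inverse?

2240

First factor: 6380 = 2^2 · 5 · 11 · 29.
φ(6380) = 6380 · (1 − 1/2) · (1 − 1/5) · (1 − 1/11) · (1 − 1/29)
       = 6380 · 1120/3190 = 2240.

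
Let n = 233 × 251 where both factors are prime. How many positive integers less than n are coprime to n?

58000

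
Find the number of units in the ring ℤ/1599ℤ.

960

Factor 1599: 1599 = 3 · 13 · 41.
φ(3) = 3 − 1 = 2.
φ(13) = 13 − 1 = 12.
φ(41) = 41 − 1 = 40.
Since φ is multiplicative, φ(1599) = 2 · 12 · 40 = 960.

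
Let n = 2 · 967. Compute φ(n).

φ(2) = 2 − 1 = 1.
φ(967) = 967 − 1 = 966.
Multiply: 1 · 966 = 966.

966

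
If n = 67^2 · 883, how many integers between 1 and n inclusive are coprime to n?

φ(67^2) = 67^2 − 67^1 = 4489 − 67 = 4422.
φ(883) = 883 − 1 = 882.
Multiply: 4422 · 882 = 3900204.

3900204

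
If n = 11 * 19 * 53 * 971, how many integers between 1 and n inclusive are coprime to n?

9079200

φ(11) = 11 − 1 = 10.
φ(19) = 19 − 1 = 18.
φ(53) = 53 − 1 = 52.
φ(971) = 971 − 1 = 970.
φ(10755767) = 10 × 18 × 52 × 970 = 9079200.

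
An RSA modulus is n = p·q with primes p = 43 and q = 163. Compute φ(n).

6804

φ(7009) = 7009 · (1 − 1/43) · (1 − 1/163)
       = 7009 · 6804/7009 = 6804.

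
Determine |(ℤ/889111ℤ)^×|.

776160

Prime factorization: 889111 = 23 · 29 · 31 · 43.
φ(889111) = 889111 · (1 − 1/23) · (1 − 1/29) · (1 − 1/31) · (1 − 1/43)
       = 889111 · 776160/889111 = 776160.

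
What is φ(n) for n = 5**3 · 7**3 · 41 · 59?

68208000

φ(5^3) = 5^3 − 5^2 = 125 − 25 = 100.
φ(7^3) = 7^2·(7−1) = 49·6 = 294.
φ(41) = 41 − 1 = 40.
φ(59) = 59 − 1 = 58.
Multiply: 100 · 294 · 40 · 58 = 68208000.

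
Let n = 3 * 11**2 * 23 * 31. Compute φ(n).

φ(258819) = 258819 · (1 − 1/3) · (1 − 1/11) · (1 − 1/23) · (1 − 1/31)
       = 258819 · 13200/23529 = 145200.

145200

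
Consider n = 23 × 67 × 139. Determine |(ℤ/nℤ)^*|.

200376

φ(23) = 23 − 1 = 22.
φ(67) = 67 − 1 = 66.
φ(139) = 139 − 1 = 138.
Since φ is multiplicative, φ(214199) = 22 · 66 · 138 = 200376.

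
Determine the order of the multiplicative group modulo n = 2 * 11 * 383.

3820

φ(8426) = 8426 · (1 − 1/2) · (1 − 1/11) · (1 − 1/383)
       = 8426 · 3820/8426 = 3820.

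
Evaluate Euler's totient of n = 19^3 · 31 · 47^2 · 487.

204829696080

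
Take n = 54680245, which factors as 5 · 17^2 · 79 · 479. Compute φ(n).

φ(5) = 5 − 1 = 4.
φ(17^2) = 17^2 − 17^1 = 289 − 17 = 272.
φ(79) = 79 − 1 = 78.
φ(479) = 479 − 1 = 478.
Since φ is multiplicative, φ(54680245) = 4 · 272 · 78 · 478 = 40564992.

40564992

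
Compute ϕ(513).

513 = 3^3 · 19.
φ(3^3) = 3^3 − 3^2 = 27 − 9 = 18.
φ(19) = 19 − 1 = 18.
Multiply: 18 · 18 = 324.

324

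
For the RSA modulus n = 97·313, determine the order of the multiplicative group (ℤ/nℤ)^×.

φ(n) = (p − 1)(q − 1) = (97−1)(313−1) = 96·312 = 29952.

29952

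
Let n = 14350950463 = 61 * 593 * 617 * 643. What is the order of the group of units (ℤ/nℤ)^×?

14047165440

φ(61) = 61 − 1 = 60.
φ(593) = 593 − 1 = 592.
φ(617) = 617 − 1 = 616.
φ(643) = 643 − 1 = 642.
Multiply: 60 · 592 · 616 · 642 = 14047165440.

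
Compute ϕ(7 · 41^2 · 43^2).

φ(21757183) = 21757183 · (1 − 1/7) · (1 − 1/41) · (1 − 1/43)
       = 21757183 · 10080/12341 = 17771040.

17771040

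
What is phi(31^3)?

28830

φ(31^3) = 31^2·(31−1) = 961·30 = 28830.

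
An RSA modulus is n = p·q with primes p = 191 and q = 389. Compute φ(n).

φ(191) = 191 − 1 = 190.
φ(389) = 389 − 1 = 388.
Since φ is multiplicative, φ(74299) = 190 · 388 = 73720.

73720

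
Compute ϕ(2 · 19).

φ(2) = 2 − 1 = 1.
φ(19) = 19 − 1 = 18.
φ(38) = 1 × 18 = 18.

18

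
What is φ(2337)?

First factor: 2337 = 3 · 19 · 41.
φ(2337) = 2337 · (1 − 1/3) · (1 − 1/19) · (1 − 1/41)
       = 2337 · 1440/2337 = 1440.

1440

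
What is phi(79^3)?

486798

φ(79^3) = 79^3 − 79^2 = 493039 − 6241 = 486798.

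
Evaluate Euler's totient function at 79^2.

6162

φ(6241) = 6241 · (1 − 1/79)
       = 6241 · 78/79 = 6162.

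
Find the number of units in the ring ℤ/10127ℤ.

8640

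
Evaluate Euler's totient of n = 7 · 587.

φ(7) = 7 − 1 = 6.
φ(587) = 587 − 1 = 586.
Multiply: 6 · 586 = 3516.

3516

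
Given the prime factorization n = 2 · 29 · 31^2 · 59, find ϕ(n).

1510320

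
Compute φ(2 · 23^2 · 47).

23276

φ(49726) = 49726 · (1 − 1/2) · (1 − 1/23) · (1 − 1/47)
       = 49726 · 1012/2162 = 23276.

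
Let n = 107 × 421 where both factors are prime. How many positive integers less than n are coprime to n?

φ(pq) = (p−1)(q−1) = 106 · 420 = 44520.

44520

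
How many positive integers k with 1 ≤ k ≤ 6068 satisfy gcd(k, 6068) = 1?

6068 = 2^2 * 37 * 41.
φ(6068) = 6068 · (1 − 1/2) · (1 − 1/37) · (1 − 1/41)
       = 6068 · 1440/3034 = 2880.

2880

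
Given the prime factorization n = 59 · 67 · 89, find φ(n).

336864

φ(351817) = 351817 · (1 − 1/59) · (1 − 1/67) · (1 − 1/89)
       = 351817 · 336864/351817 = 336864.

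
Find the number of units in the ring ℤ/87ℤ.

Factor 87: 87 = 3 * 29.
φ(3) = 3 − 1 = 2.
φ(29) = 29 − 1 = 28.
φ(87) = 2 × 28 = 56.

56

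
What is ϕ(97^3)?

903264

φ(97^3) = 97^3 − 97^2 = 912673 − 9409 = 903264.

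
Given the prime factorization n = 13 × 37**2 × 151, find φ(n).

φ(13) = 13 − 1 = 12.
φ(37^2) = 37^2 − 37^1 = 1369 − 37 = 1332.
φ(151) = 151 − 1 = 150.
φ(2687347) = 12 × 1332 × 150 = 2397600.

2397600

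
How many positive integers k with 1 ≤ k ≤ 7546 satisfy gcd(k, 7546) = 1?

2940

Factor 7546: 7546 = 2 · 7^3 · 11.
φ(7546) = 7546 · (1 − 1/2) · (1 − 1/7) · (1 − 1/11)
       = 7546 · 60/154 = 2940.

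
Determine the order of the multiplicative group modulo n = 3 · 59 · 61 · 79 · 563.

305098560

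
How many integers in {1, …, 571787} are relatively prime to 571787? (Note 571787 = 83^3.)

564898

φ(83^3) = 83^2·(83−1) = 6889·82 = 564898.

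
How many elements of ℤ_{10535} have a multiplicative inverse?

Prime factorization: 10535 = 5 · 7^2 · 43.
φ(10535) = 10535 · (1 − 1/5) · (1 − 1/7) · (1 − 1/43)
       = 10535 · 1008/1505 = 7056.

7056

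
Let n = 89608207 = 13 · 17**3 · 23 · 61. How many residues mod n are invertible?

φ(89608207) = 89608207 · (1 − 1/13) · (1 − 1/17) · (1 − 1/23) · (1 − 1/61)
       = 89608207 · 253440/310063 = 73244160.

73244160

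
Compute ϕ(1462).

672

First factor: 1462 = 2 · 17 · 43.
φ(1462) = 1462 · (1 − 1/2) · (1 − 1/17) · (1 − 1/43)
       = 1462 · 672/1462 = 672.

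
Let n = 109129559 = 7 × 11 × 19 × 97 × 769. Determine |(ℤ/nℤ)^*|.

79626240

φ(7) = 7 − 1 = 6.
φ(11) = 11 − 1 = 10.
φ(19) = 19 − 1 = 18.
φ(97) = 97 − 1 = 96.
φ(769) = 769 − 1 = 768.
Multiply: 6 · 10 · 18 · 96 · 768 = 79626240.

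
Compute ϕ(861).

480

Factor 861: 861 = 3 * 7 * 41.
φ(861) = 861 · (1 − 1/3) · (1 − 1/7) · (1 − 1/41)
       = 861 · 480/861 = 480.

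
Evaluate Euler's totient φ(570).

570 = 2 * 3 * 5 * 19.
φ(2) = 2 − 1 = 1.
φ(3) = 3 − 1 = 2.
φ(5) = 5 − 1 = 4.
φ(19) = 19 − 1 = 18.
Multiply: 1 · 2 · 4 · 18 = 144.

144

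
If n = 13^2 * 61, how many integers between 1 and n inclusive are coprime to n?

9360

φ(13^2) = 13^2 − 13^1 = 169 − 13 = 156.
φ(61) = 61 − 1 = 60.
Since φ is multiplicative, φ(10309) = 156 · 60 = 9360.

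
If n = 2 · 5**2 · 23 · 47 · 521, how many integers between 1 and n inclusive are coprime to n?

10524800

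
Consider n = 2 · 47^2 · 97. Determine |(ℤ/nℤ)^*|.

207552

φ(428546) = 428546 · (1 − 1/2) · (1 − 1/47) · (1 − 1/97)
       = 428546 · 4416/9118 = 207552.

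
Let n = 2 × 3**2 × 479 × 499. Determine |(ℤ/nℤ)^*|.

φ(4302378) = 4302378 · (1 − 1/2) · (1 − 1/3) · (1 − 1/479) · (1 − 1/499)
       = 4302378 · 476088/1434126 = 1428264.

1428264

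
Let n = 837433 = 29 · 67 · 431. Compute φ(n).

794640

φ(837433) = 837433 · (1 − 1/29) · (1 − 1/67) · (1 − 1/431)
       = 837433 · 794640/837433 = 794640.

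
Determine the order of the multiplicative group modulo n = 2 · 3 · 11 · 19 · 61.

φ(2) = 2 − 1 = 1.
φ(3) = 3 − 1 = 2.
φ(11) = 11 − 1 = 10.
φ(19) = 19 − 1 = 18.
φ(61) = 61 − 1 = 60.
Since φ is multiplicative, φ(76494) = 1 · 2 · 10 · 18 · 60 = 21600.

21600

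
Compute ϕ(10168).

4800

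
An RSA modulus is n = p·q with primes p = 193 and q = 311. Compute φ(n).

For distinct primes, φ(pq) = (p−1)(q−1) = 192 × 310 = 59520.

59520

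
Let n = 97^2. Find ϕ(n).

9312

φ(97^2) = 97^1·(97−1) = 97·96 = 9312.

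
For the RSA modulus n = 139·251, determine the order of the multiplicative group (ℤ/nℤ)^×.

For distinct primes, φ(pq) = (p−1)(q−1) = 138 × 250 = 34500.

34500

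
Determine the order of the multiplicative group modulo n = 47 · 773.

35512

φ(47) = 47 − 1 = 46.
φ(773) = 773 − 1 = 772.
Since φ is multiplicative, φ(36331) = 46 · 772 = 35512.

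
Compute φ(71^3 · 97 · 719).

24322623360

φ(24961786873) = 24961786873 · (1 − 1/71) · (1 − 1/97) · (1 − 1/719)
       = 24961786873 · 4824960/4951753 = 24322623360.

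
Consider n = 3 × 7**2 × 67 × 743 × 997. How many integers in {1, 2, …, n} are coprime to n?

4097193408

φ(3) = 3 − 1 = 2.
φ(7^2) = 7^2 − 7^1 = 49 − 7 = 42.
φ(67) = 67 − 1 = 66.
φ(743) = 743 − 1 = 742.
φ(997) = 997 − 1 = 996.
φ(7295853579) = 2 × 42 × 66 × 742 × 996 = 4097193408.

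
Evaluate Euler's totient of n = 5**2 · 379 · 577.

4354560

φ(5467075) = 5467075 · (1 − 1/5) · (1 − 1/379) · (1 − 1/577)
       = 5467075 · 870912/1093415 = 4354560.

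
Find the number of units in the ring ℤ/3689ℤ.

First factor: 3689 = 7 * 17 * 31.
φ(3689) = 3689 · (1 − 1/7) · (1 − 1/17) · (1 − 1/31)
       = 3689 · 2880/3689 = 2880.

2880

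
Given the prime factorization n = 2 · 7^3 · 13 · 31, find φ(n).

φ(276458) = 276458 · (1 − 1/2) · (1 − 1/7) · (1 − 1/13) · (1 − 1/31)
       = 276458 · 2160/5642 = 105840.

105840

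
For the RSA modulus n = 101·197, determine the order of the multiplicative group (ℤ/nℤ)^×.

19600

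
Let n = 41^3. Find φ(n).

φ(68921) = 68921 · (1 − 1/41)
       = 68921 · 40/41 = 67240.

67240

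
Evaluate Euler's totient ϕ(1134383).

997920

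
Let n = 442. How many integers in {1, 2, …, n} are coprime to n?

192

Factor 442: 442 = 2 * 13 * 17.
φ(442) = 442 · (1 − 1/2) · (1 − 1/13) · (1 − 1/17)
       = 442 · 192/442 = 192.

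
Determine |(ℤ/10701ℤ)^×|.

6720

Prime factorization: 10701 = 3**2 · 29 · 41.
φ(3^2) = 3^2 − 3^1 = 9 − 3 = 6.
φ(29) = 29 − 1 = 28.
φ(41) = 41 − 1 = 40.
Since φ is multiplicative, φ(10701) = 6 · 28 · 40 = 6720.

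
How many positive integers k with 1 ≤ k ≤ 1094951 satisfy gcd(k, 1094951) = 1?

1094951 = 11 × 13^2 × 19 × 31.
φ(1094951) = 1094951 · (1 − 1/11) · (1 − 1/13) · (1 − 1/19) · (1 − 1/31)
       = 1094951 · 64800/84227 = 842400.

842400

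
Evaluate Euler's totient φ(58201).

First factor: 58201 = 11**2 · 13 · 37.
φ(11^2) = 11^1·(11−1) = 11·10 = 110.
φ(13) = 13 − 1 = 12.
φ(37) = 37 − 1 = 36.
Multiply: 110 · 12 · 36 = 47520.

47520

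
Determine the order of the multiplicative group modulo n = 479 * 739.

φ(353981) = 353981 · (1 − 1/479) · (1 − 1/739)
       = 353981 · 352764/353981 = 352764.

352764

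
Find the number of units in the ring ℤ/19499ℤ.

17280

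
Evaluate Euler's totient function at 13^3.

φ(2197) = 2197 · (1 − 1/13)
       = 2197 · 12/13 = 2028.

2028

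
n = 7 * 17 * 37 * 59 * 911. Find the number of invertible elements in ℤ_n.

φ(236656847) = 236656847 · (1 − 1/7) · (1 − 1/17) · (1 − 1/37) · (1 − 1/59) · (1 − 1/911)
       = 236656847 · 182407680/236656847 = 182407680.

182407680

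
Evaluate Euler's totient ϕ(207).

132

Factor 207: 207 = 3**2 · 23.
φ(3^2) = 3^1·(3−1) = 3·2 = 6.
φ(23) = 23 − 1 = 22.
φ(207) = 6 × 22 = 132.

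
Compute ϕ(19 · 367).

φ(6973) = 6973 · (1 − 1/19) · (1 − 1/367)
       = 6973 · 6588/6973 = 6588.

6588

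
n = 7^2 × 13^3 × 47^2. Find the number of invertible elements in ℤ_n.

184150512

φ(237805477) = 237805477 · (1 − 1/7) · (1 − 1/13) · (1 − 1/47)
       = 237805477 · 3312/4277 = 184150512.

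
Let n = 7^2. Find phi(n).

42

φ(7^2) = 7^2 − 7^1 = 49 − 7 = 42.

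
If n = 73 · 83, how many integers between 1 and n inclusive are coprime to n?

φ(6059) = 6059 · (1 − 1/73) · (1 − 1/83)
       = 6059 · 5904/6059 = 5904.

5904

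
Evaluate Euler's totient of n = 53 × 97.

φ(53) = 53 − 1 = 52.
φ(97) = 97 − 1 = 96.
φ(5141) = 52 × 96 = 4992.

4992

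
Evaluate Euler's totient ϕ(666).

First factor: 666 = 2 * 3^2 * 37.
φ(666) = 666 · (1 − 1/2) · (1 − 1/3) · (1 − 1/37)
       = 666 · 72/222 = 216.

216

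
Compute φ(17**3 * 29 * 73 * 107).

988130304

φ(17^3) = 17^2·(17−1) = 289·16 = 4624.
φ(29) = 29 − 1 = 28.
φ(73) = 73 − 1 = 72.
φ(107) = 107 − 1 = 106.
φ(1112887847) = 4624 × 28 × 72 × 106 = 988130304.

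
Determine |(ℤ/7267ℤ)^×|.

7267 = 13^2 · 43.
φ(13^2) = 13^2 − 13^1 = 169 − 13 = 156.
φ(43) = 43 − 1 = 42.
Multiply: 156 · 42 = 6552.

6552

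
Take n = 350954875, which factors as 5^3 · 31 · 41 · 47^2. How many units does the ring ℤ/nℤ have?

259440000

φ(5^3) = 5^3 − 5^2 = 125 − 25 = 100.
φ(31) = 31 − 1 = 30.
φ(41) = 41 − 1 = 40.
φ(47^2) = 47^2 − 47^1 = 2209 − 47 = 2162.
Multiply: 100 · 30 · 40 · 2162 = 259440000.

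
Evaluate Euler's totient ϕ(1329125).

1329125 = 5^3 · 7^3 · 31.
φ(1329125) = 1329125 · (1 − 1/5) · (1 − 1/7) · (1 − 1/31)
       = 1329125 · 720/1085 = 882000.

882000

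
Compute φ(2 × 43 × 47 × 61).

φ(2) = 2 − 1 = 1.
φ(43) = 43 − 1 = 42.
φ(47) = 47 − 1 = 46.
φ(61) = 61 − 1 = 60.
Multiply: 1 · 42 · 46 · 60 = 115920.

115920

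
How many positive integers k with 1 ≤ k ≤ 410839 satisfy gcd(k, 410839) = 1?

324480

Factor 410839: 410839 = 11 · 13^3 · 17.
φ(11) = 11 − 1 = 10.
φ(13^3) = 13^3 − 13^2 = 2197 − 169 = 2028.
φ(17) = 17 − 1 = 16.
Since φ is multiplicative, φ(410839) = 10 · 2028 · 16 = 324480.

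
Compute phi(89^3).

697048

φ(704969) = 704969 · (1 − 1/89)
       = 704969 · 88/89 = 697048.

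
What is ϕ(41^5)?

φ(41^5) = 41^4·(41−1) = 2825761·40 = 113030440.

113030440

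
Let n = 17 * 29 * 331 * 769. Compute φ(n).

113541120

φ(17) = 17 − 1 = 16.
φ(29) = 29 − 1 = 28.
φ(331) = 331 − 1 = 330.
φ(769) = 769 − 1 = 768.
Since φ is multiplicative, φ(125487727) = 16 · 28 · 330 · 768 = 113541120.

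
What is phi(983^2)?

965306

φ(983^2) = 983^2 − 983^1 = 966289 − 983 = 965306.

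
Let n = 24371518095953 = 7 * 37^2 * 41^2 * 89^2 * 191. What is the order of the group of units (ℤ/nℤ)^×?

φ(7) = 7 − 1 = 6.
φ(37^2) = 37^2 − 37^1 = 1369 − 37 = 1332.
φ(41^2) = 41^1·(41−1) = 41·40 = 1640.
φ(89^2) = 89^1·(89−1) = 89·88 = 7832.
φ(191) = 191 − 1 = 190.
Multiply: 6 · 1332 · 1640 · 7832 · 190 = 19504085990400.

19504085990400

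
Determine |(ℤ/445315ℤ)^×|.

First factor: 445315 = 5 × 13**2 × 17 × 31.
φ(445315) = 445315 · (1 − 1/5) · (1 − 1/13) · (1 − 1/17) · (1 − 1/31)
       = 445315 · 23040/34255 = 299520.

299520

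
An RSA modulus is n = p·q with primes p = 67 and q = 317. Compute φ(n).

20856

φ(21239) = 21239 · (1 − 1/67) · (1 − 1/317)
       = 21239 · 20856/21239 = 20856.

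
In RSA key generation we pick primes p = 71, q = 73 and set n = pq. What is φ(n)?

5040

φ(5183) = 5183 · (1 − 1/71) · (1 − 1/73)
       = 5183 · 5040/5183 = 5040.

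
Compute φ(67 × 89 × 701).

4065600

φ(67) = 67 − 1 = 66.
φ(89) = 89 − 1 = 88.
φ(701) = 701 − 1 = 700.
Multiply: 66 · 88 · 700 = 4065600.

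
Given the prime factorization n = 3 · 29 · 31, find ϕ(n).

1680

φ(2697) = 2697 · (1 − 1/3) · (1 − 1/29) · (1 − 1/31)
       = 2697 · 1680/2697 = 1680.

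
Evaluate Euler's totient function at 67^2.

φ(4489) = 4489 · (1 − 1/67)
       = 4489 · 66/67 = 4422.

4422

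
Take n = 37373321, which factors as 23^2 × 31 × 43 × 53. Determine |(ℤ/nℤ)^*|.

33153120

φ(23^2) = 23^1·(23−1) = 23·22 = 506.
φ(31) = 31 − 1 = 30.
φ(43) = 43 − 1 = 42.
φ(53) = 53 − 1 = 52.
Since φ is multiplicative, φ(37373321) = 506 · 30 · 42 · 52 = 33153120.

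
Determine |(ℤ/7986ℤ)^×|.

2420

Factor 7986: 7986 = 2 * 3 * 11^3.
φ(7986) = 7986 · (1 − 1/2) · (1 − 1/3) · (1 − 1/11)
       = 7986 · 20/66 = 2420.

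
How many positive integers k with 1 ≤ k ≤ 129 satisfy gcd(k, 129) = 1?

84

129 = 3 × 43.
φ(129) = 129 · (1 − 1/3) · (1 − 1/43)
       = 129 · 84/129 = 84.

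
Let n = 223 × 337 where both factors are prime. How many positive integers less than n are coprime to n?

74592

For distinct primes, φ(pq) = (p−1)(q−1) = 222 × 336 = 74592.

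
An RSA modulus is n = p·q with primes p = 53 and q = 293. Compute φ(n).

15184

φ(53) = 53 − 1 = 52.
φ(293) = 293 − 1 = 292.
φ(15529) = 52 × 292 = 15184.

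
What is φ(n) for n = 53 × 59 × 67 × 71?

13933920

φ(53) = 53 − 1 = 52.
φ(59) = 59 − 1 = 58.
φ(67) = 67 − 1 = 66.
φ(71) = 71 − 1 = 70.
Multiply: 52 · 58 · 66 · 70 = 13933920.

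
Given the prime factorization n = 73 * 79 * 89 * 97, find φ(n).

47443968

φ(49786511) = 49786511 · (1 − 1/73) · (1 − 1/79) · (1 − 1/89) · (1 − 1/97)
       = 49786511 · 47443968/49786511 = 47443968.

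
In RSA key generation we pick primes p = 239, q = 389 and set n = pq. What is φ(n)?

92344

φ(92971) = 92971 · (1 − 1/239) · (1 − 1/389)
       = 92971 · 92344/92971 = 92344.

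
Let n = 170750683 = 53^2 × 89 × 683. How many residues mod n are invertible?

φ(170750683) = 170750683 · (1 − 1/53) · (1 − 1/89) · (1 − 1/683)
       = 170750683 · 3120832/3221711 = 165404096.

165404096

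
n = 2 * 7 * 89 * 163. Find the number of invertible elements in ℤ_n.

85536

φ(203098) = 203098 · (1 − 1/2) · (1 − 1/7) · (1 − 1/89) · (1 − 1/163)
       = 203098 · 85536/203098 = 85536.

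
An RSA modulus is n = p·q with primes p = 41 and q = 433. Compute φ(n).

17280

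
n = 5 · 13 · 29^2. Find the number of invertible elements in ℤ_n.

38976

φ(5) = 5 − 1 = 4.
φ(13) = 13 − 1 = 12.
φ(29^2) = 29^1·(29−1) = 29·28 = 812.
Multiply: 4 · 12 · 812 = 38976.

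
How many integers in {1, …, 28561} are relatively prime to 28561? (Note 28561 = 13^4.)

26364

φ(28561) = 28561 · (1 − 1/13)
       = 28561 · 12/13 = 26364.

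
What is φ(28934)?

12672

28934 = 2 · 17 · 23 · 37.
φ(2) = 2 − 1 = 1.
φ(17) = 17 − 1 = 16.
φ(23) = 23 − 1 = 22.
φ(37) = 37 − 1 = 36.
Multiply: 1 · 16 · 22 · 36 = 12672.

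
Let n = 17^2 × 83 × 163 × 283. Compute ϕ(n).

1018935936

φ(1106496323) = 1106496323 · (1 − 1/17) · (1 − 1/83) · (1 − 1/163) · (1 − 1/283)
       = 1106496323 · 59937408/65088019 = 1018935936.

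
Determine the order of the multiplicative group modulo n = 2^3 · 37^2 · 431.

2291040

φ(4720312) = 4720312 · (1 − 1/2) · (1 − 1/37) · (1 − 1/431)
       = 4720312 · 15480/31894 = 2291040.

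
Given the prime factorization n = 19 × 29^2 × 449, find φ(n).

6547968

φ(7174571) = 7174571 · (1 − 1/19) · (1 − 1/29) · (1 − 1/449)
       = 7174571 · 225792/247399 = 6547968.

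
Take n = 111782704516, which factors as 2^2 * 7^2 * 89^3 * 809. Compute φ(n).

47310041856

φ(2^2) = 2^1·(2−1) = 2·1 = 2.
φ(7^2) = 7^2 − 7^1 = 49 − 7 = 42.
φ(89^3) = 89^2·(89−1) = 7921·88 = 697048.
φ(809) = 809 − 1 = 808.
φ(111782704516) = 2 × 42 × 697048 × 808 = 47310041856.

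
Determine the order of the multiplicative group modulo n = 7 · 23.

φ(7) = 7 − 1 = 6.
φ(23) = 23 − 1 = 22.
φ(161) = 6 × 22 = 132.

132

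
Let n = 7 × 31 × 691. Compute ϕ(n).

φ(7) = 7 − 1 = 6.
φ(31) = 31 − 1 = 30.
φ(691) = 691 − 1 = 690.
Since φ is multiplicative, φ(149947) = 6 · 30 · 690 = 124200.

124200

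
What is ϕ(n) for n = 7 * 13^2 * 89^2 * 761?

φ(7) = 7 − 1 = 6.
φ(13^2) = 13^2 − 13^1 = 169 − 13 = 156.
φ(89^2) = 89^2 − 89^1 = 7921 − 89 = 7832.
φ(761) = 761 − 1 = 760.
φ(7130983223) = 6 × 156 × 7832 × 760 = 5571371520.

5571371520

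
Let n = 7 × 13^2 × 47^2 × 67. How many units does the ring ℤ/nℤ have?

φ(7) = 7 − 1 = 6.
φ(13^2) = 13^2 − 13^1 = 169 − 13 = 156.
φ(47^2) = 47^2 − 47^1 = 2209 − 47 = 2162.
φ(67) = 67 − 1 = 66.
Multiply: 6 · 156 · 2162 · 66 = 133559712.

133559712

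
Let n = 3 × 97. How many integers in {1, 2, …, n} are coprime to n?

192

φ(3) = 3 − 1 = 2.
φ(97) = 97 − 1 = 96.
Since φ is multiplicative, φ(291) = 2 · 96 = 192.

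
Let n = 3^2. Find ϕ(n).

6

φ(9) = 9 · (1 − 1/3)
       = 9 · 2/3 = 6.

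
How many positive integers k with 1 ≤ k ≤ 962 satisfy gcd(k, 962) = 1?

Prime factorization: 962 = 2 · 13 · 37.
φ(2) = 2 − 1 = 1.
φ(13) = 13 − 1 = 12.
φ(37) = 37 − 1 = 36.
Since φ is multiplicative, φ(962) = 1 · 12 · 36 = 432.

432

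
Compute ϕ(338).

156

338 = 2 · 13^2.
φ(2) = 2 − 1 = 1.
φ(13^2) = 13^2 − 13^1 = 169 − 13 = 156.
φ(338) = 1 × 156 = 156.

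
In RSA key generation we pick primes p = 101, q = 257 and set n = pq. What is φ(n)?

φ(n) = (p − 1)(q − 1) = (101−1)(257−1) = 100·256 = 25600.

25600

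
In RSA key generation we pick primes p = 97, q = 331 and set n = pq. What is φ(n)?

31680

φ(97) = 97 − 1 = 96.
φ(331) = 331 − 1 = 330.
Since φ is multiplicative, φ(32107) = 96 · 330 = 31680.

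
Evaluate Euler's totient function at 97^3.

φ(97^3) = 97^3 − 97^2 = 912673 − 9409 = 903264.

903264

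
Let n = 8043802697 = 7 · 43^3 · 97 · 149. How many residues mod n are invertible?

6620189184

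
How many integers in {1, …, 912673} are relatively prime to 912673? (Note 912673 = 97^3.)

φ(97^3) = 97^2·(97−1) = 9409·96 = 903264.

903264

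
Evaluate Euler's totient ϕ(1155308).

First factor: 1155308 = 2^2 · 7 · 11^3 · 31.
φ(2^2) = 2^1·(2−1) = 2·1 = 2.
φ(7) = 7 − 1 = 6.
φ(11^3) = 11^2·(11−1) = 121·10 = 1210.
φ(31) = 31 − 1 = 30.
Since φ is multiplicative, φ(1155308) = 2 · 6 · 1210 · 30 = 435600.

435600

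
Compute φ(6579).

4032

Prime factorization: 6579 = 3**2 × 17 × 43.
φ(3^2) = 3^1·(3−1) = 3·2 = 6.
φ(17) = 17 − 1 = 16.
φ(43) = 43 − 1 = 42.
Multiply: 6 · 16 · 42 = 4032.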